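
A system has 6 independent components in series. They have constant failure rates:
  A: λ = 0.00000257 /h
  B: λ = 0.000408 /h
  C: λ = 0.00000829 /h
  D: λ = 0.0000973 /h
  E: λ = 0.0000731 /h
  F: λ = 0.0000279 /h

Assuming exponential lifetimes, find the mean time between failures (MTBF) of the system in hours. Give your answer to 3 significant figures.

Series of exponential components: λ_sys = Σ λ_i
λ_sys = 0.00000257 + 0.000408 + 0.00000829 + 0.0000973 + 0.0000731 + 0.0000279 = 6.1716e-04 /h
MTBF = 1 / λ_sys = 1620 h

1620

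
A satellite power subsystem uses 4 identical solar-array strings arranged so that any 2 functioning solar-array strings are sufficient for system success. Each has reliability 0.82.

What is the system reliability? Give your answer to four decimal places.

R = Σ_{i=2}^{4} C(4,i) p^i (1−p)^{4−i} with p = 0.82
C(4,2)·0.82^2·0.18^2 = 0.130715
C(4,3)·0.82^3·0.18^1 = 0.396985
C(4,4)·0.82^4·0.18^0 = 0.452122
Sum = 0.9798

0.9798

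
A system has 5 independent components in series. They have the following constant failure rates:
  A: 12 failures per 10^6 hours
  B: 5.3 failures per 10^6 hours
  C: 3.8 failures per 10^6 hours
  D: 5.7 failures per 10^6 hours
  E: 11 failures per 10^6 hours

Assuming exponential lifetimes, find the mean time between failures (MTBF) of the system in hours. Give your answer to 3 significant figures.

26500

Series of exponential components: λ_sys = Σ λ_i
λ_sys = 0.000012 + 0.0000053 + 0.0000038 + 0.0000057 + 0.000011 = 3.7800e-05 /h
MTBF = 1 / λ_sys = 26500 h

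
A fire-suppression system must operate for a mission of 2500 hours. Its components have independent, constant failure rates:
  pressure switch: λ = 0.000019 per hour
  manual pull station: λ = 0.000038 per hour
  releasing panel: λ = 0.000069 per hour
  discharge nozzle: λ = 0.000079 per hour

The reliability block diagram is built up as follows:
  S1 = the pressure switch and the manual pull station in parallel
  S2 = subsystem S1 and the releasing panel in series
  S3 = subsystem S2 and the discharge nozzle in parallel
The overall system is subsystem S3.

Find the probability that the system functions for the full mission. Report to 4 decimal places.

R(pressure switch) = exp(−0.000019 × 2500) = 0.953610
R(manual pull station) = exp(−0.000038 × 2500) = 0.909373
R(releasing panel) = exp(−0.000069 × 2500) = 0.841558
R(discharge nozzle) = exp(−0.000079 × 2500) = 0.820780
Parallel (pressure switch and manual pull station): 1 − (1 − 0.953610)(1 − 0.909373) = 0.995796
Series ([0.995796] and releasing panel): 0.995796 × 0.841558 = 0.838020
Parallel ([0.838020] and discharge nozzle): 1 − (1 − 0.838020)(1 − 0.820780) = 0.9710

0.9710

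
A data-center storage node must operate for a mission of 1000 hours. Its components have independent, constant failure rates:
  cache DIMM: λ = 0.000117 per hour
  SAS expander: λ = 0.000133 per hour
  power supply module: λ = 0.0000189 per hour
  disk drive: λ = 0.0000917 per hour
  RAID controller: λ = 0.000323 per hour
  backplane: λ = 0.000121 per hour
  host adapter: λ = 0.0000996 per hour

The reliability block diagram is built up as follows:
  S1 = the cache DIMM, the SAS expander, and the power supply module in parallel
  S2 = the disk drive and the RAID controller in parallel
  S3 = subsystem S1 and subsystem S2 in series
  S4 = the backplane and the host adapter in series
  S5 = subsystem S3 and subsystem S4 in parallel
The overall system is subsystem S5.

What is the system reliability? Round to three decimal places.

0.995

R(cache DIMM) = exp(−0.000117 × 1000) = 0.88959
R(SAS expander) = exp(−0.000133 × 1000) = 0.87547
R(power supply module) = exp(−0.0000189 × 1000) = 0.98128
R(disk drive) = exp(−0.0000917 × 1000) = 0.91238
R(RAID controller) = exp(−0.000323 × 1000) = 0.72397
R(backplane) = exp(−0.000121 × 1000) = 0.88603
R(host adapter) = exp(−0.0000996 × 1000) = 0.90520
Parallel (cache DIMM, SAS expander, and power supply module): 1 − (1 − 0.88959)(1 − 0.87547)(1 − 0.98128) = 0.99974
Parallel (disk drive and RAID controller): 1 − (1 − 0.91238)(1 − 0.72397) = 0.97581
Series ([0.99974] and [0.97581]): 0.99974 × 0.97581 = 0.97556
Series (backplane and host adapter): 0.88603 × 0.90520 = 0.80203
Parallel ([0.97556] and [0.80203]): 1 − (1 − 0.97556)(1 − 0.80203) = 0.995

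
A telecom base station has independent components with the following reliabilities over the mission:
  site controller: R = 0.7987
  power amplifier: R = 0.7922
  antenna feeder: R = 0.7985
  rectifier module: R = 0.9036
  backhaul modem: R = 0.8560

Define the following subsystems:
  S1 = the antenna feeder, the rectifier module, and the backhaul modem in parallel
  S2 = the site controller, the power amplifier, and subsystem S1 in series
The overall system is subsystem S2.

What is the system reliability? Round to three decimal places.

Parallel (antenna feeder, rectifier module, and backhaul modem): 1 − (1 − 0.79850)(1 − 0.90360)(1 − 0.85600) = 0.99720
Series (site controller, power amplifier, and [0.99720]): 0.79870 × 0.79220 × 0.99720 = 0.631

0.631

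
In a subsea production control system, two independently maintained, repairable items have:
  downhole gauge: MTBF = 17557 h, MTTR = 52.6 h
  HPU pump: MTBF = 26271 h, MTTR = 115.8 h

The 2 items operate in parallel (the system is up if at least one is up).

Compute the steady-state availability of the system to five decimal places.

0.99999

A(downhole gauge) = MTBF/(MTBF+MTTR) = 17557/(17557+52.6) = 0.997013
A(HPU pump) = MTBF/(MTBF+MTTR) = 26271/(26271+115.8) = 0.995611
Parallel availability: 1 − (1 − 0.997013)(1 − 0.995611) = 0.99999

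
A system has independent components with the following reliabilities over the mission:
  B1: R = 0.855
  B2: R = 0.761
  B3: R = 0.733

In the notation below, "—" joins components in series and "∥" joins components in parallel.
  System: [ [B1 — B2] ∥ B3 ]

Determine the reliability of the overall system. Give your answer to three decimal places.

Series (B1 and B2): 0.85500 × 0.76100 = 0.65066
Parallel ([0.65066] and B3): 1 − (1 − 0.65066)(1 − 0.73300) = 0.907

0.907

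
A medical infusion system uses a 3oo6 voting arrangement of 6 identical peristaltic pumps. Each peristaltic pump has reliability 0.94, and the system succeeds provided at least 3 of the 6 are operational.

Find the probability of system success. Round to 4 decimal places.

0.9998

R = Σ_{i=3}^{6} C(6,i) p^i (1−p)^{6−i} with p = 0.94
C(6,3)·0.94^3·0.06^3 = 0.003588
C(6,4)·0.94^4·0.06^2 = 0.042160
C(6,5)·0.94^5·0.06^1 = 0.264205
C(6,6)·0.94^6·0.06^0 = 0.689870
Sum = 0.9998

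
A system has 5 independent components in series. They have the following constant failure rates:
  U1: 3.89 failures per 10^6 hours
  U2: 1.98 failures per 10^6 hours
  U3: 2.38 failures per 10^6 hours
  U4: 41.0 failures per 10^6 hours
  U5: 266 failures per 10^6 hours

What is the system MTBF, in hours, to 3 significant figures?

Series of exponential components: λ_sys = Σ λ_i
λ_sys = 0.00000389 + 0.00000198 + 0.00000238 + 0.0000410 + 0.000266 = 3.1525e-04 /h
MTBF = 1 / λ_sys = 3170 h

3170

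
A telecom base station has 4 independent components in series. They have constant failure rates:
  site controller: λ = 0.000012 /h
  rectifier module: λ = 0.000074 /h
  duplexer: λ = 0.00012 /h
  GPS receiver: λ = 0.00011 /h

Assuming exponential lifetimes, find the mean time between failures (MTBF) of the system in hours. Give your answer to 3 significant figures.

3160

Series of exponential components: λ_sys = Σ λ_i
λ_sys = 0.000012 + 0.000074 + 0.00012 + 0.00011 = 3.1600e-04 /h
MTBF = 1 / λ_sys = 3160 h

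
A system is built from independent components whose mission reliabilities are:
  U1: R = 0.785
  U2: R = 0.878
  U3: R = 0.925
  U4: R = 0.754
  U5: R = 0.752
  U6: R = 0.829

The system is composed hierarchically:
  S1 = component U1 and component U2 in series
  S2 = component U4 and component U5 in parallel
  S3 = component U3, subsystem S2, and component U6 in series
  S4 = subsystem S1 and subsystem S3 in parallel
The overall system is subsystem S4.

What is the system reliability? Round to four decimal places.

Series (U1 and U2): 0.785000 × 0.878000 = 0.689230
Parallel (U4 and U5): 1 − (1 − 0.754000)(1 − 0.752000) = 0.938992
Series (U3, [0.938992], and U6): 0.925000 × 0.938992 × 0.829000 = 0.720043
Parallel ([0.689230] and [0.720043]): 1 − (1 − 0.689230)(1 − 0.720043) = 0.9130

0.9130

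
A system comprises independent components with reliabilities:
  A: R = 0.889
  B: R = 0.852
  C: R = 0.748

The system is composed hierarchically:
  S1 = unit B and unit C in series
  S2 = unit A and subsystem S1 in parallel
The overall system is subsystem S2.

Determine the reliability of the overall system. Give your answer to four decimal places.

Series (B and C): 0.852000 × 0.748000 = 0.637296
Parallel (A and [0.637296]): 1 − (1 − 0.889000)(1 − 0.637296) = 0.9597

0.9597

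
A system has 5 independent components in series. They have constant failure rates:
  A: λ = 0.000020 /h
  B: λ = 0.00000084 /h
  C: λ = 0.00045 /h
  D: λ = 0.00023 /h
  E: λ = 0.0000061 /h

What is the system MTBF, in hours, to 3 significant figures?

Series of exponential components: λ_sys = Σ λ_i
λ_sys = 0.000020 + 0.00000084 + 0.00045 + 0.00023 + 0.0000061 = 7.0694e-04 /h
MTBF = 1 / λ_sys = 1410 h

1410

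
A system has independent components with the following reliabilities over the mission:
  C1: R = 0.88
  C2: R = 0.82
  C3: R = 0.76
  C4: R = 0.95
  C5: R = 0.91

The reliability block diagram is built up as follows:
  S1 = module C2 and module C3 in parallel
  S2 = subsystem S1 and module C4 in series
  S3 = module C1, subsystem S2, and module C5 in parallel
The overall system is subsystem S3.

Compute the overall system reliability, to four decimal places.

Parallel (C2 and C3): 1 − (1 − 0.820000)(1 − 0.760000) = 0.956800
Series ([0.956800] and C4): 0.956800 × 0.950000 = 0.908960
Parallel (C1, [0.908960], and C5): 1 − (1 − 0.880000)(1 − 0.908960)(1 − 0.910000) = 0.9990

0.9990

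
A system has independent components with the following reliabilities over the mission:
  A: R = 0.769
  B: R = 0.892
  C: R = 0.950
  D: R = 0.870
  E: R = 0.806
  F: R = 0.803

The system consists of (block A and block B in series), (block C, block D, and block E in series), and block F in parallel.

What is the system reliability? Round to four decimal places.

0.9793

Series (A and B): 0.769000 × 0.892000 = 0.685948
Series (C, D, and E): 0.950000 × 0.870000 × 0.806000 = 0.666159
Parallel ([0.685948], [0.666159], and F): 1 − (1 − 0.685948)(1 − 0.666159)(1 − 0.803000) = 0.9793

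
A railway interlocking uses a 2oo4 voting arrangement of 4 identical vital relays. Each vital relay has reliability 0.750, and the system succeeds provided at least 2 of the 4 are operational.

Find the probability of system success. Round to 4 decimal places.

R = Σ_{i=2}^{4} C(4,i) p^i (1−p)^{4−i} with p = 0.750
C(4,2)·0.750^2·0.250^2 = 0.210938
C(4,3)·0.750^3·0.250^1 = 0.421875
C(4,4)·0.750^4·0.250^0 = 0.316406
Sum = 0.9492

0.9492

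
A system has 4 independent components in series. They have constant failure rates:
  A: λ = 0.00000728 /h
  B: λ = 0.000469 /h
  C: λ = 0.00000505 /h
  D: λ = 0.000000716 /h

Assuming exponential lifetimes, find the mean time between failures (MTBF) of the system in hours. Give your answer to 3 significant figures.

Series of exponential components: λ_sys = Σ λ_i
λ_sys = 0.00000728 + 0.000469 + 0.00000505 + 0.000000716 = 4.8205e-04 /h
MTBF = 1 / λ_sys = 2070 h

2070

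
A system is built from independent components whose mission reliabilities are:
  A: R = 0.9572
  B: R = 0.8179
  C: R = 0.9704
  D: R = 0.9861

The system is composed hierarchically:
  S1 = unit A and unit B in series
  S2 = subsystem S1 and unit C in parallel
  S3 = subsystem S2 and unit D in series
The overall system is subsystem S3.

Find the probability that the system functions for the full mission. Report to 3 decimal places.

Series (A and B): 0.95720 × 0.81790 = 0.78289
Parallel ([0.78289] and C): 1 − (1 − 0.78289)(1 − 0.97040) = 0.99357
Series ([0.99357] and D): 0.99357 × 0.98610 = 0.980

0.980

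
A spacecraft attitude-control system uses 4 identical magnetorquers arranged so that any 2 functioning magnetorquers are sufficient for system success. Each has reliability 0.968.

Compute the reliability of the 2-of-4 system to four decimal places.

R = Σ_{i=2}^{4} C(4,i) p^i (1−p)^{4−i} with p = 0.968
C(4,2)·0.968^2·0.032^2 = 0.005757
C(4,3)·0.968^3·0.032^1 = 0.116101
C(4,4)·0.968^4·0.032^0 = 0.878014
Sum = 0.9999

0.9999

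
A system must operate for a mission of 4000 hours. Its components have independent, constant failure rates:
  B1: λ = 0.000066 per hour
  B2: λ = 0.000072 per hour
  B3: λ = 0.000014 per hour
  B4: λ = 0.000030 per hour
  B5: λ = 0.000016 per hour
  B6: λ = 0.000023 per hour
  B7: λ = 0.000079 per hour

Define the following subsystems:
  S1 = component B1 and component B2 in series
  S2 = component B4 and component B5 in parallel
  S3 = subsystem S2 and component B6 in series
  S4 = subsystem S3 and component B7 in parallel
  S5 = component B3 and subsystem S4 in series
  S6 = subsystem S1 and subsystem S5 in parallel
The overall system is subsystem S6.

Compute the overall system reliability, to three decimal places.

R(B1) = exp(−0.000066 × 4000) = 0.76797
R(B2) = exp(−0.000072 × 4000) = 0.74976
R(B3) = exp(−0.000014 × 4000) = 0.94554
R(B4) = exp(−0.000030 × 4000) = 0.88692
R(B5) = exp(−0.000016 × 4000) = 0.93800
R(B6) = exp(−0.000023 × 4000) = 0.91211
R(B7) = exp(−0.000079 × 4000) = 0.72906
Series (B1 and B2): 0.76797 × 0.74976 = 0.57579
Parallel (B4 and B5): 1 − (1 − 0.88692)(1 − 0.93800) = 0.99299
Series ([0.99299] and B6): 0.99299 × 0.91211 = 0.90572
Parallel ([0.90572] and B7): 1 − (1 − 0.90572)(1 − 0.72906) = 0.97446
Series (B3 and [0.97446]): 0.94554 × 0.97446 = 0.92139
Parallel ([0.57579] and [0.92139]): 1 − (1 − 0.57579)(1 − 0.92139) = 0.967

0.967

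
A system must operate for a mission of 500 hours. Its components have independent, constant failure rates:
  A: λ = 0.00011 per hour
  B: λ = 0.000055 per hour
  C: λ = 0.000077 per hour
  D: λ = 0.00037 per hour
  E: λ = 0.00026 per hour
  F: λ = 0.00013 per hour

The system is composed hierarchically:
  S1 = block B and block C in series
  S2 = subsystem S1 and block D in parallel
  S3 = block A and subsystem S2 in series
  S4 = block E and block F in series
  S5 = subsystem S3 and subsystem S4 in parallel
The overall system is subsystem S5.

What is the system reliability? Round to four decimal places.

0.9887

R(A) = exp(−0.00011 × 500) = 0.946485
R(B) = exp(−0.000055 × 500) = 0.972875
R(C) = exp(−0.000077 × 500) = 0.962232
R(D) = exp(−0.00037 × 500) = 0.831104
R(E) = exp(−0.00026 × 500) = 0.878095
R(F) = exp(−0.00013 × 500) = 0.937067
Series (B and C): 0.972875 × 0.962232 = 0.936131
Parallel ([0.936131] and D): 1 − (1 − 0.936131)(1 − 0.831104) = 0.989213
Series (A and [0.989213]): 0.946485 × 0.989213 = 0.936275
Series (E and F): 0.878095 × 0.937067 = 0.822834
Parallel ([0.936275] and [0.822834]): 1 − (1 − 0.936275)(1 − 0.822834) = 0.9887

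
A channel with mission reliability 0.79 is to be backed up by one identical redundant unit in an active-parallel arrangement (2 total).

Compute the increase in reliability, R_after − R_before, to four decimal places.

R_before = 0.79
R_after = 1 − (1 − 0.79)^2 = 0.9559
ΔR = 0.9559 − 0.79 = 0.1659

0.1659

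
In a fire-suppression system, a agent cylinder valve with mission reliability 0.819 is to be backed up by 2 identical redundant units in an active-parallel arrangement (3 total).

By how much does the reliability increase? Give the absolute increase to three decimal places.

R_before = 0.819
R_after = 1 − (1 − 0.819)^3 = 0.994
ΔR = 0.994 − 0.819 = 0.175

0.175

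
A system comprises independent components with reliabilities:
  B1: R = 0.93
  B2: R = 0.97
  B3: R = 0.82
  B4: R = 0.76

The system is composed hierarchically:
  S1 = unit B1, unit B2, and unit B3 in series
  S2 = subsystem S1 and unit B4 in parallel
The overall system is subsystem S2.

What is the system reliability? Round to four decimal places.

0.9375

Series (B1, B2, and B3): 0.930000 × 0.970000 × 0.820000 = 0.739722
Parallel ([0.739722] and B4): 1 − (1 − 0.739722)(1 − 0.760000) = 0.9375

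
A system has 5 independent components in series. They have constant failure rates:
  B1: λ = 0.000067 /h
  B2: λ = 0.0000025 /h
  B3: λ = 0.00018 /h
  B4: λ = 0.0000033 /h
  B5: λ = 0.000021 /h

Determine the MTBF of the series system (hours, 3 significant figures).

Series of exponential components: λ_sys = Σ λ_i
λ_sys = 0.000067 + 0.0000025 + 0.00018 + 0.0000033 + 0.000021 = 2.7380e-04 /h
MTBF = 1 / λ_sys = 3650 h

3650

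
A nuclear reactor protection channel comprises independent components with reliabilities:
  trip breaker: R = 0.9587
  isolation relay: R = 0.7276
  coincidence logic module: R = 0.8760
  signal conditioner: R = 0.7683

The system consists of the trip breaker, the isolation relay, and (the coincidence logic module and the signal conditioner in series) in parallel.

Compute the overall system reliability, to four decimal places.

0.9963

Series (coincidence logic module and signal conditioner): 0.876000 × 0.768300 = 0.673031
Parallel (trip breaker, isolation relay, and [0.673031]): 1 − (1 − 0.958700)(1 − 0.727600)(1 − 0.673031) = 0.9963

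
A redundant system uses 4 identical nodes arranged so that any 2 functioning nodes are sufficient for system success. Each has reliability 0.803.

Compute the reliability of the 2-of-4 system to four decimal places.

0.9739

R = Σ_{i=2}^{4} C(4,i) p^i (1−p)^{4−i} with p = 0.803
C(4,2)·0.803^2·0.197^2 = 0.150146
C(4,3)·0.803^3·0.197^1 = 0.408012
C(4,4)·0.803^4·0.197^0 = 0.415779
Sum = 0.9739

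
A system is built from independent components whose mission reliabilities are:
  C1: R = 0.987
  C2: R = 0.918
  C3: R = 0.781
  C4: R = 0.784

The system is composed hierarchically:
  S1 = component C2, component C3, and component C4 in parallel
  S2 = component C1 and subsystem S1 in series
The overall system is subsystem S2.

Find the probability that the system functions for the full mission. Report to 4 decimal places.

0.9832

Parallel (C2, C3, and C4): 1 − (1 − 0.918000)(1 − 0.781000)(1 − 0.784000) = 0.996121
Series (C1 and [0.996121]): 0.987000 × 0.996121 = 0.9832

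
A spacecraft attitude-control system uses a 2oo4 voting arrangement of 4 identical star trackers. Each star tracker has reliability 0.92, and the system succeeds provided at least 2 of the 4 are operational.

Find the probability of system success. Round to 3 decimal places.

0.998

R = Σ_{i=2}^{4} C(4,i) p^i (1−p)^{4−i} with p = 0.92
C(4,2)·0.92^2·0.08^2 = 0.03250
C(4,3)·0.92^3·0.08^1 = 0.24918
C(4,4)·0.92^4·0.08^0 = 0.71639
Sum = 0.998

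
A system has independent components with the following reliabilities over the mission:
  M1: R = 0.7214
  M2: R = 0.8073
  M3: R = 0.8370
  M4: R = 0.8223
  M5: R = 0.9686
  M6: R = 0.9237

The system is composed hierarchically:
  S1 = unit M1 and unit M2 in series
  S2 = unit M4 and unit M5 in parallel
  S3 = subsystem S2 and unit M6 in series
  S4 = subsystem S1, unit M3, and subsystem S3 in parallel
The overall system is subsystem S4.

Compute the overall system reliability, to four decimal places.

0.9945

Series (M1 and M2): 0.721400 × 0.807300 = 0.582386
Parallel (M4 and M5): 1 − (1 − 0.822300)(1 − 0.968600) = 0.994420
Series ([0.994420] and M6): 0.994420 × 0.923700 = 0.918546
Parallel ([0.582386], M3, and [0.918546]): 1 − (1 − 0.582386)(1 − 0.837000)(1 − 0.918546) = 0.9945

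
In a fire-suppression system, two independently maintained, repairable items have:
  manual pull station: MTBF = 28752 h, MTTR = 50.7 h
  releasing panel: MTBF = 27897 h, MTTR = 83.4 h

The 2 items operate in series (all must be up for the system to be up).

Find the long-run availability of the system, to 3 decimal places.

0.995

A(manual pull station) = MTBF/(MTBF+MTTR) = 28752/(28752+50.7) = 0.998240
A(releasing panel) = MTBF/(MTBF+MTTR) = 27897/(27897+83.4) = 0.997019
Series availability: 0.998240 × 0.997019 = 0.995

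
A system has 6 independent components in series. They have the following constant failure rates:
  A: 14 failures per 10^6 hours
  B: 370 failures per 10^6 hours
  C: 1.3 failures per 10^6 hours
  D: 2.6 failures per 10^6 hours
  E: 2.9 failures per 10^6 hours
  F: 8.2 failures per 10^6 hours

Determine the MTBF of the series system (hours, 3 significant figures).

Series of exponential components: λ_sys = Σ λ_i
λ_sys = 0.000014 + 0.00037 + 0.0000013 + 0.0000026 + 0.0000029 + 0.0000082 = 3.9900e-04 /h
MTBF = 1 / λ_sys = 2510 h

2510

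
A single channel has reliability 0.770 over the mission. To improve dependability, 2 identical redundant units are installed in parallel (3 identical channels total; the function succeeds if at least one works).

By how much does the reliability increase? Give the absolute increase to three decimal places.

0.218

R_before = 0.770
R_after = 1 − (1 − 0.770)^3 = 0.988
ΔR = 0.988 − 0.770 = 0.218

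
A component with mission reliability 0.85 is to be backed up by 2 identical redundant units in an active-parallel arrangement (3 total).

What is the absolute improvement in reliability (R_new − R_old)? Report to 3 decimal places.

R_before = 0.85
R_after = 1 − (1 − 0.85)^3 = 0.997
ΔR = 0.997 − 0.85 = 0.147

0.147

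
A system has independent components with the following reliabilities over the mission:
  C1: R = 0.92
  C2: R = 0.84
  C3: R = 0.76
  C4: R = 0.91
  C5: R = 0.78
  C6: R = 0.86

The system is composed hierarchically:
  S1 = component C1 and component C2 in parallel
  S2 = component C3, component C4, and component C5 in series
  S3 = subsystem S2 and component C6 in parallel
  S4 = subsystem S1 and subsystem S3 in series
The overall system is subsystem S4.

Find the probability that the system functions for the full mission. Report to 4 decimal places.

0.9235

Parallel (C1 and C2): 1 − (1 − 0.920000)(1 − 0.840000) = 0.987200
Series (C3, C4, and C5): 0.760000 × 0.910000 × 0.780000 = 0.539448
Parallel ([0.539448] and C6): 1 − (1 − 0.539448)(1 − 0.860000) = 0.935523
Series ([0.987200] and [0.935523]): 0.987200 × 0.935523 = 0.9235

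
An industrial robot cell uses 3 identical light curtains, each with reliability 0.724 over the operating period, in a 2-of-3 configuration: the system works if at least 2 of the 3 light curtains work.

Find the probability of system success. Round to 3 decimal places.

R = Σ_{i=2}^{3} C(3,i) p^i (1−p)^{3−i} with p = 0.724
C(3,2)·0.724^2·0.276^1 = 0.43402
C(3,3)·0.724^3·0.276^0 = 0.37950
Sum = 0.814

0.814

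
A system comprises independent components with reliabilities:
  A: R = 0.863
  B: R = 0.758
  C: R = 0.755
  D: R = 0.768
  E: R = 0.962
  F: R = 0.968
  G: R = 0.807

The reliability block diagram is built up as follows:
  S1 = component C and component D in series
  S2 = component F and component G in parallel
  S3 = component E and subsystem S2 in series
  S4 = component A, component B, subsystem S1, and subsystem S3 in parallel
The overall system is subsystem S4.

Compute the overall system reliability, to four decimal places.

0.9994

Series (C and D): 0.755000 × 0.768000 = 0.579840
Parallel (F and G): 1 − (1 − 0.968000)(1 − 0.807000) = 0.993824
Series (E and [0.993824]): 0.962000 × 0.993824 = 0.956059
Parallel (A, B, [0.579840], and [0.956059]): 1 − (1 − 0.863000)(1 − 0.758000)(1 − 0.579840)(1 − 0.956059) = 0.9994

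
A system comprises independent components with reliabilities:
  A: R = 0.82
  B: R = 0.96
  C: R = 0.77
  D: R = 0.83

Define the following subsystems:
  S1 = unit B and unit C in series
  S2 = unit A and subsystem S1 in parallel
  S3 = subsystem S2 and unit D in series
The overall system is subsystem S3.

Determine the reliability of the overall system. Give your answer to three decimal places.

Series (B and C): 0.96000 × 0.77000 = 0.73920
Parallel (A and [0.73920]): 1 − (1 − 0.82000)(1 − 0.73920) = 0.95306
Series ([0.95306] and D): 0.95306 × 0.83000 = 0.791

0.791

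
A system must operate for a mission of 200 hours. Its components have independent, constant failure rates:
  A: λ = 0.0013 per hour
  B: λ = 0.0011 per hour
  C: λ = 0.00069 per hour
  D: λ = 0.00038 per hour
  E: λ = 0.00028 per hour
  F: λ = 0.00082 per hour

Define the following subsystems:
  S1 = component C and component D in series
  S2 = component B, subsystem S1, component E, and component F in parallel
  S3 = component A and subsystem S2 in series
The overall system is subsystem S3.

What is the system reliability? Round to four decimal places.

0.7708

R(A) = exp(−0.0013 × 200) = 0.771052
R(B) = exp(−0.0011 × 200) = 0.802519
R(C) = exp(−0.00069 × 200) = 0.871099
R(D) = exp(−0.00038 × 200) = 0.926816
R(E) = exp(−0.00028 × 200) = 0.945539
R(F) = exp(−0.00082 × 200) = 0.848742
Series (C and D): 0.871099 × 0.926816 = 0.807348
Parallel (B, [0.807348], E, and F): 1 − (1 − 0.802519)(1 − 0.807348)(1 − 0.945539)(1 − 0.848742) = 0.999687
Series (A and [0.999687]): 0.771052 × 0.999687 = 0.7708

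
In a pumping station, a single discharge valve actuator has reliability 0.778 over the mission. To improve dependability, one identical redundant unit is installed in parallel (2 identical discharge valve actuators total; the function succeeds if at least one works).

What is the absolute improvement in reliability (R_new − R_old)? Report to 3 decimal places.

0.173

R_before = 0.778
R_after = 1 − (1 − 0.778)^2 = 0.951
ΔR = 0.951 − 0.778 = 0.173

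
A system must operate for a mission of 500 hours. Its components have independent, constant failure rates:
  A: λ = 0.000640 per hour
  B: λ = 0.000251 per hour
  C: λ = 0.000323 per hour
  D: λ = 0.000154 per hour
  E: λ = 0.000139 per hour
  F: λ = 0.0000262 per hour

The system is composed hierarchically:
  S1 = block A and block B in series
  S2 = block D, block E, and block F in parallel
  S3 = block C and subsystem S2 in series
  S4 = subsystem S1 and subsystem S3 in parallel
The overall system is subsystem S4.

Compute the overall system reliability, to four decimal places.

0.9464

R(A) = exp(−0.000640 × 500) = 0.726149
R(B) = exp(−0.000251 × 500) = 0.882056
R(C) = exp(−0.000323 × 500) = 0.850867
R(D) = exp(−0.000154 × 500) = 0.925890
R(E) = exp(−0.000139 × 500) = 0.932860
R(F) = exp(−0.0000262 × 500) = 0.986985
Series (A and B): 0.726149 × 0.882056 = 0.640504
Parallel (D, E, and F): 1 − (1 − 0.925890)(1 − 0.932860)(1 − 0.986985) = 0.999935
Series (C and [0.999935]): 0.850867 × 0.999935 = 0.850812
Parallel ([0.640504] and [0.850812]): 1 − (1 − 0.640504)(1 − 0.850812) = 0.9464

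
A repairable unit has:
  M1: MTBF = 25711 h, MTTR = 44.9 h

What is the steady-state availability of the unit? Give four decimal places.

0.9983

A(M1) = MTBF/(MTBF+MTTR) = 25711/(25711+44.9) = 0.9983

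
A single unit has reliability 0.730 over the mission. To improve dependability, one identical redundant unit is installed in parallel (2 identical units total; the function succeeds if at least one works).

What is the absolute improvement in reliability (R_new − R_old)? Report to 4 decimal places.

R_before = 0.730
R_after = 1 − (1 − 0.730)^2 = 0.9271
ΔR = 0.9271 − 0.730 = 0.1971

0.1971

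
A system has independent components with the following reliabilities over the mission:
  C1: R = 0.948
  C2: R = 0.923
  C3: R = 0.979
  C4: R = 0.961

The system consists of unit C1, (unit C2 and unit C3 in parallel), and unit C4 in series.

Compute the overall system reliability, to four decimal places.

Parallel (C2 and C3): 1 − (1 − 0.923000)(1 − 0.979000) = 0.998383
Series (C1, [0.998383], and C4): 0.948000 × 0.998383 × 0.961000 = 0.9096

0.9096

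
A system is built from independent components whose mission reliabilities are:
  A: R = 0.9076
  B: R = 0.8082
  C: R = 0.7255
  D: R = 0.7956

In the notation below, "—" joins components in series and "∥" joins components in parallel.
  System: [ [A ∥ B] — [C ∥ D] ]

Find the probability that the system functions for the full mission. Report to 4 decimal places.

Parallel (A and B): 1 − (1 − 0.907600)(1 − 0.808200) = 0.982278
Parallel (C and D): 1 − (1 − 0.725500)(1 − 0.795600) = 0.943892
Series ([0.982278] and [0.943892]): 0.982278 × 0.943892 = 0.9272

0.9272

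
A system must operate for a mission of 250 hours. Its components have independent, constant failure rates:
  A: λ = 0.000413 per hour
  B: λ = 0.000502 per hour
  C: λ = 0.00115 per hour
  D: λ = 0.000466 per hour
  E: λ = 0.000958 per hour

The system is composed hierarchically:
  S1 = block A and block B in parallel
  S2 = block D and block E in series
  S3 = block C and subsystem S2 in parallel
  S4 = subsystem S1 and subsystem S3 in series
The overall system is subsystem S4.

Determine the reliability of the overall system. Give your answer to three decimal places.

0.914

R(A) = exp(−0.000413 × 250) = 0.90190
R(B) = exp(−0.000502 × 250) = 0.88206
R(C) = exp(−0.00115 × 250) = 0.75014
R(D) = exp(−0.000466 × 250) = 0.89003
R(E) = exp(−0.000958 × 250) = 0.78702
Parallel (A and B): 1 − (1 − 0.90190)(1 − 0.88206) = 0.98843
Series (D and E): 0.89003 × 0.78702 = 0.70047
Parallel (C and [0.70047]): 1 − (1 − 0.75014)(1 − 0.70047) = 0.92516
Series ([0.98843] and [0.92516]): 0.98843 × 0.92516 = 0.914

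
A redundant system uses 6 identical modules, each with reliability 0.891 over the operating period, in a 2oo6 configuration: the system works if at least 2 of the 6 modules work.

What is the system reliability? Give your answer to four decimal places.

0.9999

R = Σ_{i=2}^{6} C(6,i) p^i (1−p)^{6−i} with p = 0.891
C(6,2)·0.891^2·0.109^4 = 0.001681
C(6,3)·0.891^3·0.109^3 = 0.018321
C(6,4)·0.891^4·0.109^2 = 0.112319
C(6,5)·0.891^5·0.109^1 = 0.367254
C(6,6)·0.891^6·0.109^0 = 0.500341
Sum = 0.9999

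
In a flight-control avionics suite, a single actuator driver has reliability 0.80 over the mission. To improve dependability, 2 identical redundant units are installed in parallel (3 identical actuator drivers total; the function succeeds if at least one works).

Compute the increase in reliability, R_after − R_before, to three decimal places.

R_before = 0.80
R_after = 1 − (1 − 0.80)^3 = 0.992
ΔR = 0.992 − 0.80 = 0.192

0.192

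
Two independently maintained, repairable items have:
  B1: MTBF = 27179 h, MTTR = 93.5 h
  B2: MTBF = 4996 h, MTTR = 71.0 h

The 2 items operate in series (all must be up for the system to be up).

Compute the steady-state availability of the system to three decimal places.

A(B1) = MTBF/(MTBF+MTTR) = 27179/(27179+93.5) = 0.996572
A(B2) = MTBF/(MTBF+MTTR) = 4996/(4996+71.0) = 0.985988
Series availability: 0.996572 × 0.985988 = 0.983

0.983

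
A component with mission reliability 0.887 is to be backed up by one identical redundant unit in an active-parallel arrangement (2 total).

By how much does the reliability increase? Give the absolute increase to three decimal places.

0.100

R_before = 0.887
R_after = 1 − (1 − 0.887)^2 = 0.987
ΔR = 0.987 − 0.887 = 0.100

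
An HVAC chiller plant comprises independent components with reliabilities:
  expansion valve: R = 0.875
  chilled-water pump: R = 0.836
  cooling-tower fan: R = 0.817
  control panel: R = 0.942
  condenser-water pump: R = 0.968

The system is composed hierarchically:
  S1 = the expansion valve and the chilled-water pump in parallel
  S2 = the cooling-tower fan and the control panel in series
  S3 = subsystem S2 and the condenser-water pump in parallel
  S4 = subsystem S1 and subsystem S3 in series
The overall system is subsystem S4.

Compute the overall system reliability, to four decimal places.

0.9723

Parallel (expansion valve and chilled-water pump): 1 − (1 − 0.875000)(1 − 0.836000) = 0.979500
Series (cooling-tower fan and control panel): 0.817000 × 0.942000 = 0.769614
Parallel ([0.769614] and condenser-water pump): 1 − (1 − 0.769614)(1 − 0.968000) = 0.992628
Series ([0.979500] and [0.992628]): 0.979500 × 0.992628 = 0.9723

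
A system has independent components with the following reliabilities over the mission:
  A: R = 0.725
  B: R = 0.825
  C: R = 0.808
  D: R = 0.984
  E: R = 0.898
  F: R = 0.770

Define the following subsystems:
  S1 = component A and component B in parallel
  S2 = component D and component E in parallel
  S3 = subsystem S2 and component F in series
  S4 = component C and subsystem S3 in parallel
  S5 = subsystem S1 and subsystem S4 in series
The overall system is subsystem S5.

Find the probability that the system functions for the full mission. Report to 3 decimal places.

Parallel (A and B): 1 − (1 − 0.72500)(1 − 0.82500) = 0.95188
Parallel (D and E): 1 − (1 − 0.98400)(1 − 0.89800) = 0.99837
Series ([0.99837] and F): 0.99837 × 0.77000 = 0.76874
Parallel (C and [0.76874]): 1 − (1 − 0.80800)(1 − 0.76874) = 0.95560
Series ([0.95188] and [0.95560]): 0.95188 × 0.95560 = 0.910

0.910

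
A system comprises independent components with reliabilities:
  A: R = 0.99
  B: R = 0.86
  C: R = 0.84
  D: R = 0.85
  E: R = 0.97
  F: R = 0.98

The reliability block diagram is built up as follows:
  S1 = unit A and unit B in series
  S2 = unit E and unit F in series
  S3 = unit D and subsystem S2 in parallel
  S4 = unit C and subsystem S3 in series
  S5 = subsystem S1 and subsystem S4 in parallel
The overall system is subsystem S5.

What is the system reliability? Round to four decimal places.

Series (A and B): 0.990000 × 0.860000 = 0.851400
Series (E and F): 0.970000 × 0.980000 = 0.950600
Parallel (D and [0.950600]): 1 − (1 − 0.850000)(1 − 0.950600) = 0.992590
Series (C and [0.992590]): 0.840000 × 0.992590 = 0.833776
Parallel ([0.851400] and [0.833776]): 1 − (1 − 0.851400)(1 − 0.833776) = 0.9753

0.9753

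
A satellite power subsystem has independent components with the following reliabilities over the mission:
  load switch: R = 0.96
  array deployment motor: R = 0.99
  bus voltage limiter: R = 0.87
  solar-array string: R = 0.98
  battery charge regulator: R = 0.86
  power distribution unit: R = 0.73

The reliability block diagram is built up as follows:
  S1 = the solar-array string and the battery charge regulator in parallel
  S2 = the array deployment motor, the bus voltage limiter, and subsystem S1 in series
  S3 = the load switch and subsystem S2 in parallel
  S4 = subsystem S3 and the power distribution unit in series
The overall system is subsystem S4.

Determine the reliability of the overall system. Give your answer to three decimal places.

Parallel (solar-array string and battery charge regulator): 1 − (1 − 0.98000)(1 − 0.86000) = 0.99720
Series (array deployment motor, bus voltage limiter, and [0.99720]): 0.99000 × 0.87000 × 0.99720 = 0.85889
Parallel (load switch and [0.85889]): 1 − (1 − 0.96000)(1 − 0.85889) = 0.99436
Series ([0.99436] and power distribution unit): 0.99436 × 0.73000 = 0.726

0.726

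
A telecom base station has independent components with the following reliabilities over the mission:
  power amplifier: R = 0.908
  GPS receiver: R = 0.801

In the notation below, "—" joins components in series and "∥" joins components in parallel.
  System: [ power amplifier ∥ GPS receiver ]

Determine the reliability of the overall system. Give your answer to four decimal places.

0.9817

Parallel (power amplifier and GPS receiver): 1 − (1 − 0.908000)(1 − 0.801000) = 0.9817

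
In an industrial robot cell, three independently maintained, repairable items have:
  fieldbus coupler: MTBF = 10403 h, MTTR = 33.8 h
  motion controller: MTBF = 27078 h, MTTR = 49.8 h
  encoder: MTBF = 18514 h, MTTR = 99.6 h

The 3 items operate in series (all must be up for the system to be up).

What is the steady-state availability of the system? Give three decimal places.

A(fieldbus coupler) = MTBF/(MTBF+MTTR) = 10403/(10403+33.8) = 0.996761
A(motion controller) = MTBF/(MTBF+MTTR) = 27078/(27078+49.8) = 0.998164
A(encoder) = MTBF/(MTBF+MTTR) = 18514/(18514+99.6) = 0.994649
Series availability: 0.996761 × 0.998164 × 0.994649 = 0.990

0.990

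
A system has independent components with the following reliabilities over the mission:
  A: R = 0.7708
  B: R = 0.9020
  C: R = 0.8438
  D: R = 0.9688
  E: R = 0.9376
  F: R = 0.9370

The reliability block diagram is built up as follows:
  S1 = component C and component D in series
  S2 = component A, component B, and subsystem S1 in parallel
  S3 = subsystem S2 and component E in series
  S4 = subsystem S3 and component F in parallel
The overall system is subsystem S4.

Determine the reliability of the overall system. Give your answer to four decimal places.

0.9958

Series (C and D): 0.843800 × 0.968800 = 0.817473
Parallel (A, B, and [0.817473]): 1 − (1 − 0.770800)(1 − 0.902000)(1 − 0.817473) = 0.995900
Series ([0.995900] and E): 0.995900 × 0.937600 = 0.933756
Parallel ([0.933756] and F): 1 − (1 − 0.933756)(1 − 0.937000) = 0.9958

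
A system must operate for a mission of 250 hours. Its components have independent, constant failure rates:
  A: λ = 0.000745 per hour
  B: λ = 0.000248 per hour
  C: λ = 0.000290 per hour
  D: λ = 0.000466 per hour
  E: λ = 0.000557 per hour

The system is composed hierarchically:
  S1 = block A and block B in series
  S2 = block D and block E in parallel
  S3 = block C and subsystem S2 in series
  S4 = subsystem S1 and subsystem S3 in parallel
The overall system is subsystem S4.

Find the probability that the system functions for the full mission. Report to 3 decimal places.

R(A) = exp(−0.000745 × 250) = 0.83007
R(B) = exp(−0.000248 × 250) = 0.93988
R(C) = exp(−0.000290 × 250) = 0.93007
R(D) = exp(−0.000466 × 250) = 0.89003
R(E) = exp(−0.000557 × 250) = 0.87001
Series (A and B): 0.83007 × 0.93988 = 0.78017
Parallel (D and E): 1 − (1 − 0.89003)(1 − 0.87001) = 0.98570
Series (C and [0.98570]): 0.93007 × 0.98570 = 0.91677
Parallel ([0.78017] and [0.91677]): 1 − (1 − 0.78017)(1 − 0.91677) = 0.982

0.982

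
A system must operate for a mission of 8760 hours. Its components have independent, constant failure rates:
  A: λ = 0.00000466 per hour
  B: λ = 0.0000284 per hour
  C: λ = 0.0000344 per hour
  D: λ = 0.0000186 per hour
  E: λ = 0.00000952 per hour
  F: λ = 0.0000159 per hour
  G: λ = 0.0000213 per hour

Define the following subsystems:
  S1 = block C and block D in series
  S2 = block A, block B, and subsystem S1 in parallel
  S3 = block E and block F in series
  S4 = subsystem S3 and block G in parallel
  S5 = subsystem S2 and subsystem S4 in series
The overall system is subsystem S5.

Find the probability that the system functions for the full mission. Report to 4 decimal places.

R(A) = exp(−0.00000466 × 8760) = 0.960000
R(B) = exp(−0.0000284 × 8760) = 0.779748
R(C) = exp(−0.0000344 × 8760) = 0.739823
R(D) = exp(−0.0000186 × 8760) = 0.849646
R(E) = exp(−0.00000952 × 8760) = 0.919987
R(F) = exp(−0.0000159 × 8760) = 0.869981
R(G) = exp(−0.0000213 × 8760) = 0.829786
Series (C and D): 0.739823 × 0.849646 = 0.628588
Parallel (A, B, and [0.628588]): 1 − (1 − 0.960000)(1 − 0.779748)(1 − 0.628588) = 0.996728
Series (E and F): 0.919987 × 0.869981 = 0.800371
Parallel ([0.800371] and G): 1 − (1 − 0.800371)(1 − 0.829786) = 0.966020
Series ([0.996728] and [0.966020]): 0.996728 × 0.966020 = 0.9629

0.9629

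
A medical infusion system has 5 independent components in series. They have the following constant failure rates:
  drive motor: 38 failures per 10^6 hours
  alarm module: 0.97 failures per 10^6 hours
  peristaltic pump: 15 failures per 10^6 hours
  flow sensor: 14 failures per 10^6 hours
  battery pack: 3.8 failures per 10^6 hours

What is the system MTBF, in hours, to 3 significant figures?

13900

Series of exponential components: λ_sys = Σ λ_i
λ_sys = 0.000038 + 0.00000097 + 0.000015 + 0.000014 + 0.0000038 = 7.1770e-05 /h
MTBF = 1 / λ_sys = 13900 h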